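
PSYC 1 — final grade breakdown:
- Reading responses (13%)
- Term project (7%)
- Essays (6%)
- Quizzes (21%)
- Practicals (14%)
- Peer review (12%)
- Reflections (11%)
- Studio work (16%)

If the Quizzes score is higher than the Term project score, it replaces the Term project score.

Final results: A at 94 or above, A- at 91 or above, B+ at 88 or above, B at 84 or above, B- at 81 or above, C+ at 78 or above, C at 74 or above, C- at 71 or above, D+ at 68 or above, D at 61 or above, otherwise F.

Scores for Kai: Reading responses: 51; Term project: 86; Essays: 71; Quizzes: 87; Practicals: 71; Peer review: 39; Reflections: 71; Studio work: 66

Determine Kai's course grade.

Quizzes (87) > Term project (86), so Term project counts as 87.
Weighted total:
  Reading responses 51 × 0.13 = 6.63
  Term project 87 × 0.07 = 6.09
  Essays 71 × 0.06 = 4.26
  Quizzes 87 × 0.21 = 18.27
  Practicals 71 × 0.14 = 9.94
  Peer review 39 × 0.12 = 4.68
  Reflections 71 × 0.11 = 7.81
  Studio work 66 × 0.16 = 10.56
Sum = 68.24
68.24 is ≥ 68 and < 71 → D+

D+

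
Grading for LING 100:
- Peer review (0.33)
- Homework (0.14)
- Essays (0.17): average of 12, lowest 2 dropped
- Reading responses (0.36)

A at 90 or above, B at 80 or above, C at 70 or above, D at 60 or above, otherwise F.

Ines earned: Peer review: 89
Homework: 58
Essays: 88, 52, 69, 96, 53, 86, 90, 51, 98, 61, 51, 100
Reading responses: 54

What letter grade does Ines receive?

Essays: drop 51, 51 → average of remaining 10 = 793/10 = 79.3
Weighted total:
  Peer review 89 × 0.33 = 29.37
  Homework 58 × 0.14 = 8.12
  Essays 79.3 × 0.17 = 13.481
  Reading responses 54 × 0.36 = 19.44
Sum = 70.411
70.411 is ≥ 70 and < 80 → C

C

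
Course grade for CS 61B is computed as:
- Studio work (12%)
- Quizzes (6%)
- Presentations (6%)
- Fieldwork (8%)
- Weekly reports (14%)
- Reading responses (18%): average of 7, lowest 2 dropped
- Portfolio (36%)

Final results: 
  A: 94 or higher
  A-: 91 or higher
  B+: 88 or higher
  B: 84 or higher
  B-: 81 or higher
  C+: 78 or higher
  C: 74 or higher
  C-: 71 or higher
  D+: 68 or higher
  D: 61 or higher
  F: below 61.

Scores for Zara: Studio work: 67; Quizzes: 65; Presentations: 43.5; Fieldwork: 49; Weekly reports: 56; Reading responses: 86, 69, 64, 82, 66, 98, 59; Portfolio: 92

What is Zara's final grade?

Reading responses: drop 59, 64 → average of remaining 5 = 401/5 = 80.2
Weighted total:
  Studio work 67 × 0.12 = 8.04
  Quizzes 65 × 0.06 = 3.9
  Presentations 43.5 × 0.06 = 2.61
  Fieldwork 49 × 0.08 = 3.92
  Weekly reports 56 × 0.14 = 7.84
  Reading responses 80.2 × 0.18 = 14.436
  Portfolio 92 × 0.36 = 33.12
Sum = 73.866
73.866 is ≥ 71 and < 74 → C-

C-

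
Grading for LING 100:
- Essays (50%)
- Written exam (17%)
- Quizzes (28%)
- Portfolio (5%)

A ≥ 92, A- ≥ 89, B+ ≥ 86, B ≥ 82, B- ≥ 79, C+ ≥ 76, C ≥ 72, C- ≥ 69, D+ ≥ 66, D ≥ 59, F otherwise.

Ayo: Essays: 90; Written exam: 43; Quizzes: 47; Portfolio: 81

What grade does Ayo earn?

C-

Weighted total:
  Essays 90 × 0.5 = 45
  Written exam 43 × 0.17 = 7.31
  Quizzes 47 × 0.28 = 13.16
  Portfolio 81 × 0.05 = 4.05
Sum = 69.52
69.52 is ≥ 69 and < 72 → C-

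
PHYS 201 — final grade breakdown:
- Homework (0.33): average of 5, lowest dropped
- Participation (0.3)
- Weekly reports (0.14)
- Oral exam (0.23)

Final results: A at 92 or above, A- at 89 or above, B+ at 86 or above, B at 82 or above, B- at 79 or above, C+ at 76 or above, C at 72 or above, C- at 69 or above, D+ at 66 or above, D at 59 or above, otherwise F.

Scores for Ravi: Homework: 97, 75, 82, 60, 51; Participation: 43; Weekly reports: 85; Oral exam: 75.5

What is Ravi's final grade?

D+

Homework: drop 51 → average of remaining 4 = 314/4 = 78.5
Weighted total:
  Homework 78.5 × 0.33 = 25.905
  Participation 43 × 0.3 = 12.9
  Weekly reports 85 × 0.14 = 11.9
  Oral exam 75.5 × 0.23 = 17.365
Sum = 68.07
68.07 is ≥ 66 and < 69 → D+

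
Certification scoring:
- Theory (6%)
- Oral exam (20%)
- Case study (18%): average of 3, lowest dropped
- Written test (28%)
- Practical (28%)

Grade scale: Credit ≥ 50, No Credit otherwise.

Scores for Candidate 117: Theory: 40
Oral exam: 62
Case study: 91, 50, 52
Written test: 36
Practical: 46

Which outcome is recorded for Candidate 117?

Credit

Case study: drop 50 → average of remaining 2 = 143/2 = 71.5
Weighted total:
  Theory 40 × 0.06 = 2.4
  Oral exam 62 × 0.2 = 12.4
  Case study 71.5 × 0.18 = 12.87
  Written test 36 × 0.28 = 10.08
  Practical 46 × 0.28 = 12.88
Sum = 50.63
50.63 ≥ 50 → Credit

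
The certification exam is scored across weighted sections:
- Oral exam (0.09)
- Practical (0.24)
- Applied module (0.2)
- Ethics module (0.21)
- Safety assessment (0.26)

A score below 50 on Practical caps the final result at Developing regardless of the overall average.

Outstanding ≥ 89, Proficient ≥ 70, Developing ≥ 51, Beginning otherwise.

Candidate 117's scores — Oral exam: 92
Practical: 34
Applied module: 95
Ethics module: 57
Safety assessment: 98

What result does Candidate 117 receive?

Developing

Practical score 34 < 50: minimum not met.
Weighted total:
  Oral exam 92 × 0.09 = 8.28
  Practical 34 × 0.24 = 8.16
  Applied module 95 × 0.2 = 19
  Ethics module 57 × 0.21 = 11.97
  Safety assessment 98 × 0.26 = 25.48
Sum = 72.89
72.89 would be Proficient; cap at Developing applies → Developing.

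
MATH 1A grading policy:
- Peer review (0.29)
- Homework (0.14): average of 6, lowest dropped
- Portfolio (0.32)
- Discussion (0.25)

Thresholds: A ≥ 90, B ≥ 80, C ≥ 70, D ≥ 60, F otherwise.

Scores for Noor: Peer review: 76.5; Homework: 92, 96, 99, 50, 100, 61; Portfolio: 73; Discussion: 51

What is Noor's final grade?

C

Homework: drop 50 → average of remaining 5 = 448/5 = 89.6
Weighted total:
  Peer review 76.5 × 0.29 = 22.185
  Homework 89.6 × 0.14 = 12.544
  Portfolio 73 × 0.32 = 23.36
  Discussion 51 × 0.25 = 12.75
Sum = 70.839
70.839 is ≥ 70 and < 80 → C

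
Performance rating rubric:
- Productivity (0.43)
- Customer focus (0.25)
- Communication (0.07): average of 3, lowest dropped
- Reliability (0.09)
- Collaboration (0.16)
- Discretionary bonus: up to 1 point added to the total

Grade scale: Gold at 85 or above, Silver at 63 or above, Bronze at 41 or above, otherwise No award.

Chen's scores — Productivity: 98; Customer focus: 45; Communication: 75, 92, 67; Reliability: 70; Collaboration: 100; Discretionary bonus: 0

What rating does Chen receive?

Communication: drop 67 → average of remaining 2 = 167/2 = 83.5
Weighted total:
  Productivity 98 × 0.43 = 42.14
  Customer focus 45 × 0.25 = 11.25
  Communication 83.5 × 0.07 = 5.845
  Reliability 70 × 0.09 = 6.3
  Collaboration 100 × 0.16 = 16
Sum = 81.535
Discretionary bonus: 81.535 + 0 = 81.535
81.535 is ≥ 63 and < 85 → Silver

Silver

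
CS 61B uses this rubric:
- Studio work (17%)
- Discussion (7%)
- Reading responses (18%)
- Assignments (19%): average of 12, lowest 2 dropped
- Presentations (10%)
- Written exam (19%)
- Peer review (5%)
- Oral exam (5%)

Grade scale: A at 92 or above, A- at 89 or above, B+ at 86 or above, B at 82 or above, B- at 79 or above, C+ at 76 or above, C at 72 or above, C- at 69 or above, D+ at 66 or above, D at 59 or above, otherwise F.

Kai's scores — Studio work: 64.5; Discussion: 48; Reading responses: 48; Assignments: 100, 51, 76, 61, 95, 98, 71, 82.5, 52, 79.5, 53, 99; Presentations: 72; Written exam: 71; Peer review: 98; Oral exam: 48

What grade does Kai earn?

Assignments: drop 51, 52 → average of remaining 10 = 815/10 = 81.5
Weighted total:
  Studio work 64.5 × 0.17 = 10.965
  Discussion 48 × 0.07 = 3.36
  Reading responses 48 × 0.18 = 8.64
  Assignments 81.5 × 0.19 = 15.485
  Presentations 72 × 0.1 = 7.2
  Written exam 71 × 0.19 = 13.49
  Peer review 98 × 0.05 = 4.9
  Oral exam 48 × 0.05 = 2.4
Sum = 66.44
66.44 is ≥ 66 and < 69 → D+

D+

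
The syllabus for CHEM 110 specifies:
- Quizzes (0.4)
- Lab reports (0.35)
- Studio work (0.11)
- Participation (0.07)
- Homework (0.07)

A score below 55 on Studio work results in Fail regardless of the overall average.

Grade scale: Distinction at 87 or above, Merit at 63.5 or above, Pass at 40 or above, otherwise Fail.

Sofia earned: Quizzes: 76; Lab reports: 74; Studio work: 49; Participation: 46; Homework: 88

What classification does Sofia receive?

Studio work score 49 < 55: minimum not met.
Weighted total:
  Quizzes 76 × 0.4 = 30.4
  Lab reports 74 × 0.35 = 25.9
  Studio work 49 × 0.11 = 5.39
  Participation 46 × 0.07 = 3.22
  Homework 88 × 0.07 = 6.16
Sum = 71.07
Because the Studio work minimum was not met, the result is Fail.

Fail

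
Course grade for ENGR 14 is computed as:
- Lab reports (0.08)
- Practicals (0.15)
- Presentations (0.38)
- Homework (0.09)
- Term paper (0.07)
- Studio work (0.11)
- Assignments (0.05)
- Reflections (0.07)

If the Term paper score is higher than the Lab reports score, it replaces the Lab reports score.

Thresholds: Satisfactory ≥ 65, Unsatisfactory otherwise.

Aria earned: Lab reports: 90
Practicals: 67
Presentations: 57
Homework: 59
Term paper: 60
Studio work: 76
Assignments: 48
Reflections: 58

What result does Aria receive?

Term paper (60) ≤ Lab reports (90), so Lab reports stays at 90.
Weighted total:
  Lab reports 90 × 0.08 = 7.2
  Practicals 67 × 0.15 = 10.05
  Presentations 57 × 0.38 = 21.66
  Homework 59 × 0.09 = 5.31
  Term paper 60 × 0.07 = 4.2
  Studio work 76 × 0.11 = 8.36
  Assignments 48 × 0.05 = 2.4
  Reflections 58 × 0.07 = 4.06
Sum = 63.24
63.24 < 65 → Unsatisfactory

Unsatisfactory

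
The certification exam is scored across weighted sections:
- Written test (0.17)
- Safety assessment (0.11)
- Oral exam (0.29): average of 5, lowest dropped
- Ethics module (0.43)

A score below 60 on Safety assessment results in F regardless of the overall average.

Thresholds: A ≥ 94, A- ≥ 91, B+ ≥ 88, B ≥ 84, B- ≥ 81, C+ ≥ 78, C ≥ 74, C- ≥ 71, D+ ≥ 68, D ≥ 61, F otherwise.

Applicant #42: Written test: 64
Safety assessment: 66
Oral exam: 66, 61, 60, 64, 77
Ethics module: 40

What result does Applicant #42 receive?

Oral exam: drop 60 → average of remaining 4 = 268/4 = 67
Safety assessment score 66 ≥ 60: minimum met.
Weighted total:
  Written test 64 × 0.17 = 10.88
  Safety assessment 66 × 0.11 = 7.26
  Oral exam 67 × 0.29 = 19.43
  Ethics module 40 × 0.43 = 17.2
Sum = 54.77
54.77 < 61 → F

F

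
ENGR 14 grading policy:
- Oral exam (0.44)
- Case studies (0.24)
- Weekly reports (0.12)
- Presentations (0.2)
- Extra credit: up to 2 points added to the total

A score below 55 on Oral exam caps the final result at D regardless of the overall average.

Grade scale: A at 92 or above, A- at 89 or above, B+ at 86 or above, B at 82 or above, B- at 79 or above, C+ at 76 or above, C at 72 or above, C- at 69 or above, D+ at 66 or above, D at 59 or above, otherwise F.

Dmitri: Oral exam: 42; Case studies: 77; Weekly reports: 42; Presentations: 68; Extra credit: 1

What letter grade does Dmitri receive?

F

Oral exam score 42 < 55: minimum not met.
Weighted total:
  Oral exam 42 × 0.44 = 18.48
  Case studies 77 × 0.24 = 18.48
  Weekly reports 42 × 0.12 = 5.04
  Presentations 68 × 0.2 = 13.6
Sum = 55.6
Extra credit: 55.6 + 1 = 56.6
56.6 would be F; cap at D applies → F.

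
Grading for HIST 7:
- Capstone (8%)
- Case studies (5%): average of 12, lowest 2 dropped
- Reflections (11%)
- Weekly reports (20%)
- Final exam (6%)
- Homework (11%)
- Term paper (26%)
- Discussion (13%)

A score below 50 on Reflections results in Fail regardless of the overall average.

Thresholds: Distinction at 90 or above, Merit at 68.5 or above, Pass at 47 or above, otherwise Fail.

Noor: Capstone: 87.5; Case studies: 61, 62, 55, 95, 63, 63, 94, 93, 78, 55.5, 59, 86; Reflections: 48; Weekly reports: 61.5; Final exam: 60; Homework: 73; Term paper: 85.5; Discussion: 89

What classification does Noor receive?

Fail

Case studies: drop 55, 55.5 → average of remaining 10 = 754/10 = 75.4
Reflections score 48 < 50: minimum not met.
Weighted total:
  Capstone 87.5 × 0.08 = 7
  Case studies 75.4 × 0.05 = 3.77
  Reflections 48 × 0.11 = 5.28
  Weekly reports 61.5 × 0.2 = 12.3
  Final exam 60 × 0.06 = 3.6
  Homework 73 × 0.11 = 8.03
  Term paper 85.5 × 0.26 = 22.23
  Discussion 89 × 0.13 = 11.57
Sum = 73.78
Because the Reflections minimum was not met, the result is Fail.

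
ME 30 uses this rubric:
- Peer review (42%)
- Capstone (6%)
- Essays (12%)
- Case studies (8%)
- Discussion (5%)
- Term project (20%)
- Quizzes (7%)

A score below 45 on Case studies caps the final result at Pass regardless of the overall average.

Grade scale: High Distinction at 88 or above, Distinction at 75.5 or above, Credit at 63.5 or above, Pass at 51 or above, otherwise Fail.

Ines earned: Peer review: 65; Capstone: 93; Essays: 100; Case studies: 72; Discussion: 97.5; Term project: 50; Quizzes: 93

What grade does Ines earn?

Credit

Case studies score 72 ≥ 45: minimum met.
Weighted total:
  Peer review 65 × 0.42 = 27.3
  Capstone 93 × 0.06 = 5.58
  Essays 100 × 0.12 = 12
  Case studies 72 × 0.08 = 5.76
  Discussion 97.5 × 0.05 = 4.875
  Term project 50 × 0.2 = 10
  Quizzes 93 × 0.07 = 6.51
Sum = 72.025
72.025 is ≥ 63.5 and < 75.5 → Credit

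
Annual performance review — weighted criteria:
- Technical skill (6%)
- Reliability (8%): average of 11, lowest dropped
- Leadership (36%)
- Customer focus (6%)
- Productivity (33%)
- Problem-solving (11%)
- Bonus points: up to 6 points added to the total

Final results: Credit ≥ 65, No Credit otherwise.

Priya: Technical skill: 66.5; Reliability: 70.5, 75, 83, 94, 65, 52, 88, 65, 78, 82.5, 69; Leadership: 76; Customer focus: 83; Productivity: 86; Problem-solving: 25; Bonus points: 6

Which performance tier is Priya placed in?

Reliability: drop 52 → average of remaining 10 = 770/10 = 77
Weighted total:
  Technical skill 66.5 × 0.06 = 3.99
  Reliability 77 × 0.08 = 6.16
  Leadership 76 × 0.36 = 27.36
  Customer focus 83 × 0.06 = 4.98
  Productivity 86 × 0.33 = 28.38
  Problem-solving 25 × 0.11 = 2.75
Sum = 73.62
Bonus points: 73.62 + 6 = 79.62
79.62 ≥ 65 → Credit

Credit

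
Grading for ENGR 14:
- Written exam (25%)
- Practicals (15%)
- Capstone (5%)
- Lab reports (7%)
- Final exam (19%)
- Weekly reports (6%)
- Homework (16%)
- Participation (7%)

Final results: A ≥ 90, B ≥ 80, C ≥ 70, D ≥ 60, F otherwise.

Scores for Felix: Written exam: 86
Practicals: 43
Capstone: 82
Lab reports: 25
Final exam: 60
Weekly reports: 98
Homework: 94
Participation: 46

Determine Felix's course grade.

Weighted total:
  Written exam 86 × 0.25 = 21.5
  Practicals 43 × 0.15 = 6.45
  Capstone 82 × 0.05 = 4.1
  Lab reports 25 × 0.07 = 1.75
  Final exam 60 × 0.19 = 11.4
  Weekly reports 98 × 0.06 = 5.88
  Homework 94 × 0.16 = 15.04
  Participation 46 × 0.07 = 3.22
Sum = 69.34
69.34 is ≥ 60 and < 70 → D

D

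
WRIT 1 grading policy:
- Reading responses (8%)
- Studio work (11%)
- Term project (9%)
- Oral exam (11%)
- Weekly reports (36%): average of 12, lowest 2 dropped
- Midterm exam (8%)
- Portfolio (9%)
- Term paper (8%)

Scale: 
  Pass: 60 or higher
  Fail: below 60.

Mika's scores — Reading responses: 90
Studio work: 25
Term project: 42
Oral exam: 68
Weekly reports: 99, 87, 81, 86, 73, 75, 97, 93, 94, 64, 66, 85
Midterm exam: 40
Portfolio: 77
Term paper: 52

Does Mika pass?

Weekly reports: drop 64, 66 → average of remaining 10 = 870/10 = 87
Weighted total:
  Reading responses 90 × 0.08 = 7.2
  Studio work 25 × 0.11 = 2.75
  Term project 42 × 0.09 = 3.78
  Oral exam 68 × 0.11 = 7.48
  Weekly reports 87 × 0.36 = 31.32
  Midterm exam 40 × 0.08 = 3.2
  Portfolio 77 × 0.09 = 6.93
  Term paper 52 × 0.08 = 4.16
Sum = 66.82
66.82 ≥ 60 → Pass

Pass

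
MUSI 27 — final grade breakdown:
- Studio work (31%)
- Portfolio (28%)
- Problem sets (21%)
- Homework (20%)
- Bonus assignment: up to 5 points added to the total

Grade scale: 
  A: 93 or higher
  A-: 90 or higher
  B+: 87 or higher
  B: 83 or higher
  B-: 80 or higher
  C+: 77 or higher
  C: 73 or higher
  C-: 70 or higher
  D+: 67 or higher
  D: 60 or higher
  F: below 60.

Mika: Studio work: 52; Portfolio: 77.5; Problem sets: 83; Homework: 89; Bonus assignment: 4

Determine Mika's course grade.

Weighted total:
  Studio work 52 × 0.31 = 16.12
  Portfolio 77.5 × 0.28 = 21.7
  Problem sets 83 × 0.21 = 17.43
  Homework 89 × 0.2 = 17.8
Sum = 73.05
Bonus assignment: 73.05 + 4 = 77.05
77.05 is ≥ 77 and < 80 → C+

C+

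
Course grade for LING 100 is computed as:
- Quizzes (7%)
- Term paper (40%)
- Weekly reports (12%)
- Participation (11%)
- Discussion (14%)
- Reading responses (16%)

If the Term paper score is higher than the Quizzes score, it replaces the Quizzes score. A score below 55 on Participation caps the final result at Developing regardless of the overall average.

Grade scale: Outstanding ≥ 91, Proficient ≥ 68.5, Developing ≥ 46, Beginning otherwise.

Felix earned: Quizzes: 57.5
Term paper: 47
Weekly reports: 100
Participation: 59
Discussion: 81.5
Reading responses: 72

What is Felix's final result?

Developing

Term paper (47) ≤ Quizzes (57.5), so Quizzes stays at 57.5.
Participation score 59 ≥ 55: minimum met.
Weighted total:
  Quizzes 57.5 × 0.07 = 4.025
  Term paper 47 × 0.4 = 18.8
  Weekly reports 100 × 0.12 = 12
  Participation 59 × 0.11 = 6.49
  Discussion 81.5 × 0.14 = 11.41
  Reading responses 72 × 0.16 = 11.52
Sum = 64.245
64.245 is ≥ 46 and < 68.5 → Developing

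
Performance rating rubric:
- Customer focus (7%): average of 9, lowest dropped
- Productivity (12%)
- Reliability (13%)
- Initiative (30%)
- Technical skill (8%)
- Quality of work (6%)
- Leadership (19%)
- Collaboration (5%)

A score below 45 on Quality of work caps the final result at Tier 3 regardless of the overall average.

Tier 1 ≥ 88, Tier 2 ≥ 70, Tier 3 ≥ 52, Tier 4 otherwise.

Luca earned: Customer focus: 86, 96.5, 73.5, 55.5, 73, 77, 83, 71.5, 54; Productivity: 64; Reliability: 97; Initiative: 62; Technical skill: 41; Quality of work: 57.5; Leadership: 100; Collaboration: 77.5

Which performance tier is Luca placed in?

Tier 2

Customer focus: drop 54 → average of remaining 8 = 616/8 = 77
Quality of work score 57.5 ≥ 45: minimum met.
Weighted total:
  Customer focus 77 × 0.07 = 5.39
  Productivity 64 × 0.12 = 7.68
  Reliability 97 × 0.13 = 12.61
  Initiative 62 × 0.3 = 18.6
  Technical skill 41 × 0.08 = 3.28
  Quality of work 57.5 × 0.06 = 3.45
  Leadership 100 × 0.19 = 19
  Collaboration 77.5 × 0.05 = 3.875
Sum = 73.885
73.885 is ≥ 70 and < 88 → Tier 2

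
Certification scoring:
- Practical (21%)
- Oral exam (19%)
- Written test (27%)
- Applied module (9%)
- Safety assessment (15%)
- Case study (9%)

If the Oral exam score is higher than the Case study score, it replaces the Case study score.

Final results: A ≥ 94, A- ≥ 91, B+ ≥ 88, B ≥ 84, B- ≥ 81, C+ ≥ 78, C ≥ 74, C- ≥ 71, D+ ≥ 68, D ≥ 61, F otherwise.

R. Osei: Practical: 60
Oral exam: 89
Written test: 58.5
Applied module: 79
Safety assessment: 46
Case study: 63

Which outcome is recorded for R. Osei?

Oral exam (89) > Case study (63), so Case study counts as 89.
Weighted total:
  Practical 60 × 0.21 = 12.6
  Oral exam 89 × 0.19 = 16.91
  Written test 58.5 × 0.27 = 15.795
  Applied module 79 × 0.09 = 7.11
  Safety assessment 46 × 0.15 = 6.9
  Case study 89 × 0.09 = 8.01
Sum = 67.325
67.325 is ≥ 61 and < 68 → D

D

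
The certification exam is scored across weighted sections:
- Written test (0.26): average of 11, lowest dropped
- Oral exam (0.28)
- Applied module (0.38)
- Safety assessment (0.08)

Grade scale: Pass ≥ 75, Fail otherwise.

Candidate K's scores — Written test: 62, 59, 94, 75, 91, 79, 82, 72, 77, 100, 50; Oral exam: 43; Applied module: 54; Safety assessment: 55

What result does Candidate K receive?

Fail

Written test: drop 50 → average of remaining 10 = 791/10 = 79.1
Weighted total:
  Written test 79.1 × 0.26 = 20.566
  Oral exam 43 × 0.28 = 12.04
  Applied module 54 × 0.38 = 20.52
  Safety assessment 55 × 0.08 = 4.4
Sum = 57.526
57.526 < 75 → Fail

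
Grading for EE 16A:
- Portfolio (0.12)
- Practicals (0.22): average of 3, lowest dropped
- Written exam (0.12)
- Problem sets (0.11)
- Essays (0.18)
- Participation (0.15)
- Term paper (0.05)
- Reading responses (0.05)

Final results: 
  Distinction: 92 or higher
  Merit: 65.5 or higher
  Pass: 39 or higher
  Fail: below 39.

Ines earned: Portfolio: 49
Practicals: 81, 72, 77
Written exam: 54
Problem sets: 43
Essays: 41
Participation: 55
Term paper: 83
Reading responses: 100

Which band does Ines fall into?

Practicals: drop 72 → average of remaining 2 = 158/2 = 79
Weighted total:
  Portfolio 49 × 0.12 = 5.88
  Practicals 79 × 0.22 = 17.38
  Written exam 54 × 0.12 = 6.48
  Problem sets 43 × 0.11 = 4.73
  Essays 41 × 0.18 = 7.38
  Participation 55 × 0.15 = 8.25
  Term paper 83 × 0.05 = 4.15
  Reading responses 100 × 0.05 = 5
Sum = 59.25
59.25 is ≥ 39 and < 65.5 → Pass

Pass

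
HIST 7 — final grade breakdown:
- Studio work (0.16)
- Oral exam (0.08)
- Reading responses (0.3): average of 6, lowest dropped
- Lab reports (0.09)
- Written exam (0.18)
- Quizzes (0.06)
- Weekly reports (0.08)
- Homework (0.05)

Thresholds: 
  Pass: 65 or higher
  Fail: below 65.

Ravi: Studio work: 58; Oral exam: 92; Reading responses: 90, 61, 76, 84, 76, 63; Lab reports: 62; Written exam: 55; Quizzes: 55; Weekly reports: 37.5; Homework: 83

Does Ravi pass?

Pass

Reading responses: drop 61 → average of remaining 5 = 389/5 = 77.8
Weighted total:
  Studio work 58 × 0.16 = 9.28
  Oral exam 92 × 0.08 = 7.36
  Reading responses 77.8 × 0.3 = 23.34
  Lab reports 62 × 0.09 = 5.58
  Written exam 55 × 0.18 = 9.9
  Quizzes 55 × 0.06 = 3.3
  Weekly reports 37.5 × 0.08 = 3
  Homework 83 × 0.05 = 4.15
Sum = 65.91
65.91 ≥ 65 → Pass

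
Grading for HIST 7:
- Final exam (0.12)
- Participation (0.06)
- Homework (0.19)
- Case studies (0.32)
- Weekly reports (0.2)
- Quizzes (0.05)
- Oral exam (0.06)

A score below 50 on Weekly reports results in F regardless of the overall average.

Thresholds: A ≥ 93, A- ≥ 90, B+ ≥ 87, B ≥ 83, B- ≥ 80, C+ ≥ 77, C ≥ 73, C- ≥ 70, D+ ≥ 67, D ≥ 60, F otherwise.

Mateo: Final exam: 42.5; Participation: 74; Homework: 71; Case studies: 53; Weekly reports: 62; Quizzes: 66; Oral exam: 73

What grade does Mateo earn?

Weekly reports score 62 ≥ 50: minimum met.
Weighted total:
  Final exam 42.5 × 0.12 = 5.1
  Participation 74 × 0.06 = 4.44
  Homework 71 × 0.19 = 13.49
  Case studies 53 × 0.32 = 16.96
  Weekly reports 62 × 0.2 = 12.4
  Quizzes 66 × 0.05 = 3.3
  Oral exam 73 × 0.06 = 4.38
Sum = 60.07
60.07 is ≥ 60 and < 67 → D

D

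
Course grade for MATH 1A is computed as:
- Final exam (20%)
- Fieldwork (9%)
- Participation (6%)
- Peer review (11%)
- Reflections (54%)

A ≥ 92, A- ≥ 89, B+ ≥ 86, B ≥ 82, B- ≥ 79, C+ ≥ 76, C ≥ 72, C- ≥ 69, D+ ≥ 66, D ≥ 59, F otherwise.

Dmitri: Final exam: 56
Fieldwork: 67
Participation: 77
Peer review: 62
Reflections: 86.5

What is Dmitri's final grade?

Weighted total:
  Final exam 56 × 0.2 = 11.2
  Fieldwork 67 × 0.09 = 6.03
  Participation 77 × 0.06 = 4.62
  Peer review 62 × 0.11 = 6.82
  Reflections 86.5 × 0.54 = 46.71
Sum = 75.38
75.38 is ≥ 72 and < 76 → C

C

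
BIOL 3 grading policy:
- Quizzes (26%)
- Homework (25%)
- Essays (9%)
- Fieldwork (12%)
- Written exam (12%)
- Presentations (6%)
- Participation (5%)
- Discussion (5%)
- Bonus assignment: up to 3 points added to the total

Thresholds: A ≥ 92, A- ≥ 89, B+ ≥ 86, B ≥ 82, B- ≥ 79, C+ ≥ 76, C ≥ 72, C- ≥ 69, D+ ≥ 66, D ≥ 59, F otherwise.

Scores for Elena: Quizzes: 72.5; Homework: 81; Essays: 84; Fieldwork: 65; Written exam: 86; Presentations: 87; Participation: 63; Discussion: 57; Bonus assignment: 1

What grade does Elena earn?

Weighted total:
  Quizzes 72.5 × 0.26 = 18.85
  Homework 81 × 0.25 = 20.25
  Essays 84 × 0.09 = 7.56
  Fieldwork 65 × 0.12 = 7.8
  Written exam 86 × 0.12 = 10.32
  Presentations 87 × 0.06 = 5.22
  Participation 63 × 0.05 = 3.15
  Discussion 57 × 0.05 = 2.85
Sum = 76
Bonus assignment: 76 + 1 = 77
77 is ≥ 76 and < 79 → C+

C+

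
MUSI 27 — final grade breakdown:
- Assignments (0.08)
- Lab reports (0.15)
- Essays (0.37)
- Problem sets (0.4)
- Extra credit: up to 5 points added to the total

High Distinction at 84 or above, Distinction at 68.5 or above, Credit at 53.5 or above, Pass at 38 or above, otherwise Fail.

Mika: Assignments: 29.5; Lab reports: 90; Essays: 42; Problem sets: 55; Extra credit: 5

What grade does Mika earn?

Weighted total:
  Assignments 29.5 × 0.08 = 2.36
  Lab reports 90 × 0.15 = 13.5
  Essays 42 × 0.37 = 15.54
  Problem sets 55 × 0.4 = 22
Sum = 53.4
Extra credit: 53.4 + 5 = 58.4
58.4 is ≥ 53.5 and < 68.5 → Credit

Credit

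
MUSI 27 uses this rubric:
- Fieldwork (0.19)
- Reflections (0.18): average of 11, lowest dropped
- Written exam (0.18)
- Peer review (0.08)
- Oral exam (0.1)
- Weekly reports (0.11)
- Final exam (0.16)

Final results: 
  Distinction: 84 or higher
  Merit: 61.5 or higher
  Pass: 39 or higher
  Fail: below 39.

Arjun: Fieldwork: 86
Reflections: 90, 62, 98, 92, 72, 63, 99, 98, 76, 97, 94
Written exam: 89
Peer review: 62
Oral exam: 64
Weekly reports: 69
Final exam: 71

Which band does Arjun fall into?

Reflections: drop 62 → average of remaining 10 = 879/10 = 87.9
Weighted total:
  Fieldwork 86 × 0.19 = 16.34
  Reflections 87.9 × 0.18 = 15.822
  Written exam 89 × 0.18 = 16.02
  Peer review 62 × 0.08 = 4.96
  Oral exam 64 × 0.1 = 6.4
  Weekly reports 69 × 0.11 = 7.59
  Final exam 71 × 0.16 = 11.36
Sum = 78.492
78.492 is ≥ 61.5 and < 84 → Merit

Merit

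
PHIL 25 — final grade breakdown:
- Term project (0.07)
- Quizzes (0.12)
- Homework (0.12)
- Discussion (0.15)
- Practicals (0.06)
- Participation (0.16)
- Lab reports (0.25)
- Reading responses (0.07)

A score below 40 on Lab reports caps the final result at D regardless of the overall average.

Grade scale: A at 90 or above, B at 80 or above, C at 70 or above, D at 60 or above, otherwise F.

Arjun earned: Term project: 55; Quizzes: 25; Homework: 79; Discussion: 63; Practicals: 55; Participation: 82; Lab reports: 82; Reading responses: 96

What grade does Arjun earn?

D

Lab reports score 82 ≥ 40: minimum met.
Weighted total:
  Term project 55 × 0.07 = 3.85
  Quizzes 25 × 0.12 = 3
  Homework 79 × 0.12 = 9.48
  Discussion 63 × 0.15 = 9.45
  Practicals 55 × 0.06 = 3.3
  Participation 82 × 0.16 = 13.12
  Lab reports 82 × 0.25 = 20.5
  Reading responses 96 × 0.07 = 6.72
Sum = 69.42
69.42 is ≥ 60 and < 70 → D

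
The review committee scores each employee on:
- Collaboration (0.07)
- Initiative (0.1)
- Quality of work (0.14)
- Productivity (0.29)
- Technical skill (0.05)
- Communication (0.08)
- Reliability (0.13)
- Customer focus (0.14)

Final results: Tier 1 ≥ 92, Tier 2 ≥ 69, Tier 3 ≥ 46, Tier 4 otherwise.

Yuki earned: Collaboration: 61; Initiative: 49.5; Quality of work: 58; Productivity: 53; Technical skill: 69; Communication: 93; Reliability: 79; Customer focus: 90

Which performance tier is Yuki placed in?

Weighted total:
  Collaboration 61 × 0.07 = 4.27
  Initiative 49.5 × 0.1 = 4.95
  Quality of work 58 × 0.14 = 8.12
  Productivity 53 × 0.29 = 15.37
  Technical skill 69 × 0.05 = 3.45
  Communication 93 × 0.08 = 7.44
  Reliability 79 × 0.13 = 10.27
  Customer focus 90 × 0.14 = 12.6
Sum = 66.47
66.47 is ≥ 46 and < 69 → Tier 3

Tier 3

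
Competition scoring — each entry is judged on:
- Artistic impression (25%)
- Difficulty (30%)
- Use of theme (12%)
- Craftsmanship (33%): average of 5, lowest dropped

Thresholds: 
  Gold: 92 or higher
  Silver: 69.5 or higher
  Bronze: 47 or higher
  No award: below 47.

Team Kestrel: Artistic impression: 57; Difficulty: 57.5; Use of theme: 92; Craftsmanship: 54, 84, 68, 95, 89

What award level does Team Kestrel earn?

Silver

Craftsmanship: drop 54 → average of remaining 4 = 336/4 = 84
Weighted total:
  Artistic impression 57 × 0.25 = 14.25
  Difficulty 57.5 × 0.3 = 17.25
  Use of theme 92 × 0.12 = 11.04
  Craftsmanship 84 × 0.33 = 27.72
Sum = 70.26
70.26 is ≥ 69.5 and < 92 → Silver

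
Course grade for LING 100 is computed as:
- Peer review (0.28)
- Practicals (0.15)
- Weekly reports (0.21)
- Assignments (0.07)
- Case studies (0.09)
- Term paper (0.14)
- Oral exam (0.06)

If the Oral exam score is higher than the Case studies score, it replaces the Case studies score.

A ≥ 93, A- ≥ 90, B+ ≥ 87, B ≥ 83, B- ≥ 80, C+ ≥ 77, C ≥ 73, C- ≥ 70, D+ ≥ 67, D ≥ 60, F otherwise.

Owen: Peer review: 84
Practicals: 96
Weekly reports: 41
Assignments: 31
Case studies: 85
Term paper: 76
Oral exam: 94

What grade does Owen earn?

Oral exam (94) > Case studies (85), so Case studies counts as 94.
Weighted total:
  Peer review 84 × 0.28 = 23.52
  Practicals 96 × 0.15 = 14.4
  Weekly reports 41 × 0.21 = 8.61
  Assignments 31 × 0.07 = 2.17
  Case studies 94 × 0.09 = 8.46
  Term paper 76 × 0.14 = 10.64
  Oral exam 94 × 0.06 = 5.64
Sum = 73.44
73.44 is ≥ 73 and < 77 → C

C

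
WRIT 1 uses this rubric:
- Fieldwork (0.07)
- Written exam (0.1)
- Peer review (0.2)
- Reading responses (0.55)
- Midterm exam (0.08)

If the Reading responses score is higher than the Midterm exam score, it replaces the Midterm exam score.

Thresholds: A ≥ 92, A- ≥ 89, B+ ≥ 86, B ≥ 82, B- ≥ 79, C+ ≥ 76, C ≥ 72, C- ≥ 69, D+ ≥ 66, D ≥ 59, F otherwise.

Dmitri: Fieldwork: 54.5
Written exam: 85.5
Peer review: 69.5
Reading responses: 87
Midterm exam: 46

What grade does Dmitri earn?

Reading responses (87) > Midterm exam (46), so Midterm exam counts as 87.
Weighted total:
  Fieldwork 54.5 × 0.07 = 3.815
  Written exam 85.5 × 0.1 = 8.55
  Peer review 69.5 × 0.2 = 13.9
  Reading responses 87 × 0.55 = 47.85
  Midterm exam 87 × 0.08 = 6.96
Sum = 81.075
81.075 is ≥ 79 and < 82 → B-

B-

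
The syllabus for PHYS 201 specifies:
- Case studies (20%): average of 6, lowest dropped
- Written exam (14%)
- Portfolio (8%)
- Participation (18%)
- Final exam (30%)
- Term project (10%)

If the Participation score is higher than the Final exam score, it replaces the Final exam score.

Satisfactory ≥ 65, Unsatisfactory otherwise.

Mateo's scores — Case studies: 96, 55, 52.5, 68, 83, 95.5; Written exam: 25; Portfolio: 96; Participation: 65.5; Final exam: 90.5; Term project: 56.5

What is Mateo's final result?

Case studies: drop 52.5 → average of remaining 5 = 397.5/5 = 79.5
Participation (65.5) ≤ Final exam (90.5), so Final exam stays at 90.5.
Weighted total:
  Case studies 79.5 × 0.2 = 15.9
  Written exam 25 × 0.14 = 3.5
  Portfolio 96 × 0.08 = 7.68
  Participation 65.5 × 0.18 = 11.79
  Final exam 90.5 × 0.3 = 27.15
  Term project 56.5 × 0.1 = 5.65
Sum = 71.67
71.67 ≥ 65 → Satisfactory

Satisfactory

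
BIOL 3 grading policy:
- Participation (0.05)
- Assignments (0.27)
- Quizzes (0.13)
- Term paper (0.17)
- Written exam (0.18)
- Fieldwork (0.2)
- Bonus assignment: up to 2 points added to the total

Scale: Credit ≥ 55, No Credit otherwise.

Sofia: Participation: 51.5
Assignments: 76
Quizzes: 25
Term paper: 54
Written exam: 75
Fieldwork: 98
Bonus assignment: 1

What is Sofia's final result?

Credit

Weighted total:
  Participation 51.5 × 0.05 = 2.575
  Assignments 76 × 0.27 = 20.52
  Quizzes 25 × 0.13 = 3.25
  Term paper 54 × 0.17 = 9.18
  Written exam 75 × 0.18 = 13.5
  Fieldwork 98 × 0.2 = 19.6
Sum = 68.625
Bonus assignment: 68.625 + 1 = 69.625
69.625 ≥ 55 → Credit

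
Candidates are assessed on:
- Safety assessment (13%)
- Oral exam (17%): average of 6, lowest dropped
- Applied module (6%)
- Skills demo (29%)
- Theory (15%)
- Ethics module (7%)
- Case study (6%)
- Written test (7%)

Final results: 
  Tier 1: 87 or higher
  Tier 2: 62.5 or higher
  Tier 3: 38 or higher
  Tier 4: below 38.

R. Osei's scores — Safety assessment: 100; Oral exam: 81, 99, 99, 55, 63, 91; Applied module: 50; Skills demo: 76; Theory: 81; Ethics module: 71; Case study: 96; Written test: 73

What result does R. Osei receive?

Oral exam: drop 55 → average of remaining 5 = 433/5 = 86.6
Weighted total:
  Safety assessment 100 × 0.13 = 13
  Oral exam 86.6 × 0.17 = 14.722
  Applied module 50 × 0.06 = 3
  Skills demo 76 × 0.29 = 22.04
  Theory 81 × 0.15 = 12.15
  Ethics module 71 × 0.07 = 4.97
  Case study 96 × 0.06 = 5.76
  Written test 73 × 0.07 = 5.11
Sum = 80.752
80.752 is ≥ 62.5 and < 87 → Tier 2

Tier 2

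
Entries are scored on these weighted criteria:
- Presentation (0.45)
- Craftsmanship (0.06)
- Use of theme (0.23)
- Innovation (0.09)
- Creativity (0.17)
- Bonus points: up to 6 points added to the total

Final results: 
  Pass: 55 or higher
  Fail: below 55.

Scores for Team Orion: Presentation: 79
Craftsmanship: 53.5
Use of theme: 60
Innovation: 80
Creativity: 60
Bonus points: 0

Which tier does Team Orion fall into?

Pass

Weighted total:
  Presentation 79 × 0.45 = 35.55
  Craftsmanship 53.5 × 0.06 = 3.21
  Use of theme 60 × 0.23 = 13.8
  Innovation 80 × 0.09 = 7.2
  Creativity 60 × 0.17 = 10.2
Sum = 69.96
Bonus points: 69.96 + 0 = 69.96
69.96 ≥ 55 → Pass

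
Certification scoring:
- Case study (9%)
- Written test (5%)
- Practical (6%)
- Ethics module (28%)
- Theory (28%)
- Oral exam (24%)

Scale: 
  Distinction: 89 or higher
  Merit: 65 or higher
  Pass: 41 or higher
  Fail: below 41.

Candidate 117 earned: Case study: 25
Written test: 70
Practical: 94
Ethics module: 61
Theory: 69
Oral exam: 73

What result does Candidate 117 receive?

Merit

Weighted total:
  Case study 25 × 0.09 = 2.25
  Written test 70 × 0.05 = 3.5
  Practical 94 × 0.06 = 5.64
  Ethics module 61 × 0.28 = 17.08
  Theory 69 × 0.28 = 19.32
  Oral exam 73 × 0.24 = 17.52
Sum = 65.31
65.31 is ≥ 65 and < 89 → Merit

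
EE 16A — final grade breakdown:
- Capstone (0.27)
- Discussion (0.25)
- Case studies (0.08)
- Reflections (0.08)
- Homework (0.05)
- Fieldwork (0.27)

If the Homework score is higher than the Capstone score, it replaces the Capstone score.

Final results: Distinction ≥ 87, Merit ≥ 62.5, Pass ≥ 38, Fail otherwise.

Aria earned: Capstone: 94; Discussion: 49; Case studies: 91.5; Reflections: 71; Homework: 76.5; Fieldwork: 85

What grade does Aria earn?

Homework (76.5) ≤ Capstone (94), so Capstone stays at 94.
Weighted total:
  Capstone 94 × 0.27 = 25.38
  Discussion 49 × 0.25 = 12.25
  Case studies 91.5 × 0.08 = 7.32
  Reflections 71 × 0.08 = 5.68
  Homework 76.5 × 0.05 = 3.825
  Fieldwork 85 × 0.27 = 22.95
Sum = 77.405
77.405 is ≥ 62.5 and < 87 → Merit

Merit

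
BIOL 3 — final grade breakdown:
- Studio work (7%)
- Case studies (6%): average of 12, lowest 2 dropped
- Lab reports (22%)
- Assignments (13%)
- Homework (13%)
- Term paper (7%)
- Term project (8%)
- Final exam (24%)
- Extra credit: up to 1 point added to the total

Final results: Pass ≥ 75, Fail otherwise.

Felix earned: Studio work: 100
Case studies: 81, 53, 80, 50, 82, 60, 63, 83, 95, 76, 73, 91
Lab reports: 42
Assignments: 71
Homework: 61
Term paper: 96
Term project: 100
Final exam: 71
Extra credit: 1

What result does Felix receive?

Fail

Case studies: drop 50, 53 → average of remaining 10 = 784/10 = 78.4
Weighted total:
  Studio work 100 × 0.07 = 7
  Case studies 78.4 × 0.06 = 4.704
  Lab reports 42 × 0.22 = 9.24
  Assignments 71 × 0.13 = 9.23
  Homework 61 × 0.13 = 7.93
  Term paper 96 × 0.07 = 6.72
  Term project 100 × 0.08 = 8
  Final exam 71 × 0.24 = 17.04
Sum = 69.864
Extra credit: 69.864 + 1 = 70.864
70.864 < 75 → Fail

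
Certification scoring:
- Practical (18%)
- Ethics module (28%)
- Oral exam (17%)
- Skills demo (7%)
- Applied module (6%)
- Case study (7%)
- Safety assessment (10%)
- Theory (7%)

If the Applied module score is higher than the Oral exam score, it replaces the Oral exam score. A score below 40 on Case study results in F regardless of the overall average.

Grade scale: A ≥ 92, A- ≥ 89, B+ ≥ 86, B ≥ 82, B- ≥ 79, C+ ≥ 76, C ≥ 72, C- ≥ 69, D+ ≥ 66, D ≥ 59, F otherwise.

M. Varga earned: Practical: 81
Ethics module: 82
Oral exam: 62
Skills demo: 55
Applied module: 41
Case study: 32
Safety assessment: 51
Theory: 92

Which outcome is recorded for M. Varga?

Applied module (41) ≤ Oral exam (62), so Oral exam stays at 62.
Case study score 32 < 40: minimum not met.
Weighted total:
  Practical 81 × 0.18 = 14.58
  Ethics module 82 × 0.28 = 22.96
  Oral exam 62 × 0.17 = 10.54
  Skills demo 55 × 0.07 = 3.85
  Applied module 41 × 0.06 = 2.46
  Case study 32 × 0.07 = 2.24
  Safety assessment 51 × 0.1 = 5.1
  Theory 92 × 0.07 = 6.44
Sum = 68.17
Because the Case study minimum was not met, the result is F.

F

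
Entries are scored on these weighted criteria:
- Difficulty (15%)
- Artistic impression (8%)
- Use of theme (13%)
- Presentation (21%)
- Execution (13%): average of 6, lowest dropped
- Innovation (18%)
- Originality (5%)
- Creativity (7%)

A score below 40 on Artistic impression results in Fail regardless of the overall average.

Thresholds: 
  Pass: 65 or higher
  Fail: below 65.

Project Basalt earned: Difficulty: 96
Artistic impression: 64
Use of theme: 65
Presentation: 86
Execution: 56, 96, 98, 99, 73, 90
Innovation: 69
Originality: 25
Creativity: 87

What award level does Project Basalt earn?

Execution: drop 56 → average of remaining 5 = 456/5 = 91.2
Artistic impression score 64 ≥ 40: minimum met.
Weighted total:
  Difficulty 96 × 0.15 = 14.4
  Artistic impression 64 × 0.08 = 5.12
  Use of theme 65 × 0.13 = 8.45
  Presentation 86 × 0.21 = 18.06
  Execution 91.2 × 0.13 = 11.856
  Innovation 69 × 0.18 = 12.42
  Originality 25 × 0.05 = 1.25
  Creativity 87 × 0.07 = 6.09
Sum = 77.646
77.646 ≥ 65 → Pass

Pass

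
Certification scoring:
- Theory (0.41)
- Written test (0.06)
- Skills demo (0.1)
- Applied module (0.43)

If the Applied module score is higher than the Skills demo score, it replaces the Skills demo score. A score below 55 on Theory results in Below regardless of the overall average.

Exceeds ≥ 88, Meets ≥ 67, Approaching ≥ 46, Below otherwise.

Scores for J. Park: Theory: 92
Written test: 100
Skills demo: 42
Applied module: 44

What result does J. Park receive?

Meets

Applied module (44) > Skills demo (42), so Skills demo counts as 44.
Theory score 92 ≥ 55: minimum met.
Weighted total:
  Theory 92 × 0.41 = 37.72
  Written test 100 × 0.06 = 6
  Skills demo 44 × 0.1 = 4.4
  Applied module 44 × 0.43 = 18.92
Sum = 67.04
67.04 is ≥ 67 and < 88 → Meets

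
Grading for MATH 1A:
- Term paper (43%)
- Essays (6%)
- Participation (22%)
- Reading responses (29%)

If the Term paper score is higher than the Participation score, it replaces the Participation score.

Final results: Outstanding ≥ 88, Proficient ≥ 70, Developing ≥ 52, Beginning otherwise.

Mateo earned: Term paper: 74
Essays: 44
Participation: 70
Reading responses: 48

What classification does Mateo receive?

Term paper (74) > Participation (70), so Participation counts as 74.
Weighted total:
  Term paper 74 × 0.43 = 31.82
  Essays 44 × 0.06 = 2.64
  Participation 74 × 0.22 = 16.28
  Reading responses 48 × 0.29 = 13.92
Sum = 64.66
64.66 is ≥ 52 and < 70 → Developing

Developing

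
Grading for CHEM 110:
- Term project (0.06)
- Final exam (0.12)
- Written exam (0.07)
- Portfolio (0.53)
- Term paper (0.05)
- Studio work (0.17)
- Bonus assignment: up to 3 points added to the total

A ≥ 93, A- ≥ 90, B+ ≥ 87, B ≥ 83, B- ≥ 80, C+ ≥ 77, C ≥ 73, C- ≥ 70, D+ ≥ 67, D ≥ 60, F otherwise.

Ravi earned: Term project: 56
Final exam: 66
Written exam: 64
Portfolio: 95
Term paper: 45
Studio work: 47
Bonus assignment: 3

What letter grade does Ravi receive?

Weighted total:
  Term project 56 × 0.06 = 3.36
  Final exam 66 × 0.12 = 7.92
  Written exam 64 × 0.07 = 4.48
  Portfolio 95 × 0.53 = 50.35
  Term paper 45 × 0.05 = 2.25
  Studio work 47 × 0.17 = 7.99
Sum = 76.35
Bonus assignment: 76.35 + 3 = 79.35
79.35 is ≥ 77 and < 80 → C+

C+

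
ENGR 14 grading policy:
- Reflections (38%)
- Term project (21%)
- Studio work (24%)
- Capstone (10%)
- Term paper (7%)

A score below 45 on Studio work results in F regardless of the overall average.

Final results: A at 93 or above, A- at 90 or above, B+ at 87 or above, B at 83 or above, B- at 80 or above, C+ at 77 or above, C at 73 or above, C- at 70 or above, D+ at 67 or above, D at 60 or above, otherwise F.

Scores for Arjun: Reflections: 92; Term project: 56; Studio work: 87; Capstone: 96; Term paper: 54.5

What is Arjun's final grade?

B-

Studio work score 87 ≥ 45: minimum met.
Weighted total:
  Reflections 92 × 0.38 = 34.96
  Term project 56 × 0.21 = 11.76
  Studio work 87 × 0.24 = 20.88
  Capstone 96 × 0.1 = 9.6
  Term paper 54.5 × 0.07 = 3.815
Sum = 81.015
81.015 is ≥ 80 and < 83 → B-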